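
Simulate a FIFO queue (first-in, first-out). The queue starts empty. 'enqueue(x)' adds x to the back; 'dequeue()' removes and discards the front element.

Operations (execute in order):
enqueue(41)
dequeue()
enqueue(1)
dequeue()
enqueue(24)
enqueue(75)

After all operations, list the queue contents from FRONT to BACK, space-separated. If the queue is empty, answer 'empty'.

Answer: 24 75

Derivation:
enqueue(41): [41]
dequeue(): []
enqueue(1): [1]
dequeue(): []
enqueue(24): [24]
enqueue(75): [24, 75]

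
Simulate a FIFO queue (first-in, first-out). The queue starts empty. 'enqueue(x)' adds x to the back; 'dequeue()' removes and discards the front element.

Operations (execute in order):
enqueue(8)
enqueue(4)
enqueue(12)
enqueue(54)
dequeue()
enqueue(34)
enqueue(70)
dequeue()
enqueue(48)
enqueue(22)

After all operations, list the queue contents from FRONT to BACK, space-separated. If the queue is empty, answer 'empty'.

Answer: 12 54 34 70 48 22

Derivation:
enqueue(8): [8]
enqueue(4): [8, 4]
enqueue(12): [8, 4, 12]
enqueue(54): [8, 4, 12, 54]
dequeue(): [4, 12, 54]
enqueue(34): [4, 12, 54, 34]
enqueue(70): [4, 12, 54, 34, 70]
dequeue(): [12, 54, 34, 70]
enqueue(48): [12, 54, 34, 70, 48]
enqueue(22): [12, 54, 34, 70, 48, 22]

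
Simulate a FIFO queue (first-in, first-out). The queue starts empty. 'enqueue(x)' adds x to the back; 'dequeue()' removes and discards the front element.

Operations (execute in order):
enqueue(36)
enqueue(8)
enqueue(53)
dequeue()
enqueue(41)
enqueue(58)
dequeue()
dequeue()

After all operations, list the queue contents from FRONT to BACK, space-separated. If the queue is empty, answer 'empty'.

Answer: 41 58

Derivation:
enqueue(36): [36]
enqueue(8): [36, 8]
enqueue(53): [36, 8, 53]
dequeue(): [8, 53]
enqueue(41): [8, 53, 41]
enqueue(58): [8, 53, 41, 58]
dequeue(): [53, 41, 58]
dequeue(): [41, 58]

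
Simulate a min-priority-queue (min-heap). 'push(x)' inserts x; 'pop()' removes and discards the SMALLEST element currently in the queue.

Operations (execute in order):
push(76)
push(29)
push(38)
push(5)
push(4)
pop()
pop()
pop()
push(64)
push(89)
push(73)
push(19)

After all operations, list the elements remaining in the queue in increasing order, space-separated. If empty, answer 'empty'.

Answer: 19 38 64 73 76 89

Derivation:
push(76): heap contents = [76]
push(29): heap contents = [29, 76]
push(38): heap contents = [29, 38, 76]
push(5): heap contents = [5, 29, 38, 76]
push(4): heap contents = [4, 5, 29, 38, 76]
pop() → 4: heap contents = [5, 29, 38, 76]
pop() → 5: heap contents = [29, 38, 76]
pop() → 29: heap contents = [38, 76]
push(64): heap contents = [38, 64, 76]
push(89): heap contents = [38, 64, 76, 89]
push(73): heap contents = [38, 64, 73, 76, 89]
push(19): heap contents = [19, 38, 64, 73, 76, 89]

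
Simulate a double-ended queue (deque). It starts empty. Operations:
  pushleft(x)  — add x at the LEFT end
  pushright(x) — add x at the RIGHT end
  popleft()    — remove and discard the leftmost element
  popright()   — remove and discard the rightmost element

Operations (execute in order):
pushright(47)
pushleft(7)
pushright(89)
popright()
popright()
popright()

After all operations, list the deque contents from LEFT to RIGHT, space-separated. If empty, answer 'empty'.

Answer: empty

Derivation:
pushright(47): [47]
pushleft(7): [7, 47]
pushright(89): [7, 47, 89]
popright(): [7, 47]
popright(): [7]
popright(): []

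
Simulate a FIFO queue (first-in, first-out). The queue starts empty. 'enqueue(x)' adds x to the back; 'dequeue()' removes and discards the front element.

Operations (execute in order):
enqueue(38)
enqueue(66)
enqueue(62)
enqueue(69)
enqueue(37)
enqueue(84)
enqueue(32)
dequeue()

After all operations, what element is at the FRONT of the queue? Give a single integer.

Answer: 66

Derivation:
enqueue(38): queue = [38]
enqueue(66): queue = [38, 66]
enqueue(62): queue = [38, 66, 62]
enqueue(69): queue = [38, 66, 62, 69]
enqueue(37): queue = [38, 66, 62, 69, 37]
enqueue(84): queue = [38, 66, 62, 69, 37, 84]
enqueue(32): queue = [38, 66, 62, 69, 37, 84, 32]
dequeue(): queue = [66, 62, 69, 37, 84, 32]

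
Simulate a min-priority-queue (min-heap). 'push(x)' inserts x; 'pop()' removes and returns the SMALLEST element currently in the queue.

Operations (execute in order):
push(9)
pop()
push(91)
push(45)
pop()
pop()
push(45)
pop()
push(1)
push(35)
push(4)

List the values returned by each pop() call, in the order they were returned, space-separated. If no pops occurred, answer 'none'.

push(9): heap contents = [9]
pop() → 9: heap contents = []
push(91): heap contents = [91]
push(45): heap contents = [45, 91]
pop() → 45: heap contents = [91]
pop() → 91: heap contents = []
push(45): heap contents = [45]
pop() → 45: heap contents = []
push(1): heap contents = [1]
push(35): heap contents = [1, 35]
push(4): heap contents = [1, 4, 35]

Answer: 9 45 91 45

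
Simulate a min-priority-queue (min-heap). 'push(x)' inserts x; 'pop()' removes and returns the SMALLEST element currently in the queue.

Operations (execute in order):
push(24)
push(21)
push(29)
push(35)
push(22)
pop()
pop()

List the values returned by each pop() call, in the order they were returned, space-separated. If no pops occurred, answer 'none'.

Answer: 21 22

Derivation:
push(24): heap contents = [24]
push(21): heap contents = [21, 24]
push(29): heap contents = [21, 24, 29]
push(35): heap contents = [21, 24, 29, 35]
push(22): heap contents = [21, 22, 24, 29, 35]
pop() → 21: heap contents = [22, 24, 29, 35]
pop() → 22: heap contents = [24, 29, 35]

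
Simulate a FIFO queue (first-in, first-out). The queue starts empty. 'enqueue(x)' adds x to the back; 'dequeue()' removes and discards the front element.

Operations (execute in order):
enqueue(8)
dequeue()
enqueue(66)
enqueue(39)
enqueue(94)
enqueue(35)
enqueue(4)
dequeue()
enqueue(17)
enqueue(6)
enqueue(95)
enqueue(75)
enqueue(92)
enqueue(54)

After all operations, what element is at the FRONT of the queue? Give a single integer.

enqueue(8): queue = [8]
dequeue(): queue = []
enqueue(66): queue = [66]
enqueue(39): queue = [66, 39]
enqueue(94): queue = [66, 39, 94]
enqueue(35): queue = [66, 39, 94, 35]
enqueue(4): queue = [66, 39, 94, 35, 4]
dequeue(): queue = [39, 94, 35, 4]
enqueue(17): queue = [39, 94, 35, 4, 17]
enqueue(6): queue = [39, 94, 35, 4, 17, 6]
enqueue(95): queue = [39, 94, 35, 4, 17, 6, 95]
enqueue(75): queue = [39, 94, 35, 4, 17, 6, 95, 75]
enqueue(92): queue = [39, 94, 35, 4, 17, 6, 95, 75, 92]
enqueue(54): queue = [39, 94, 35, 4, 17, 6, 95, 75, 92, 54]

Answer: 39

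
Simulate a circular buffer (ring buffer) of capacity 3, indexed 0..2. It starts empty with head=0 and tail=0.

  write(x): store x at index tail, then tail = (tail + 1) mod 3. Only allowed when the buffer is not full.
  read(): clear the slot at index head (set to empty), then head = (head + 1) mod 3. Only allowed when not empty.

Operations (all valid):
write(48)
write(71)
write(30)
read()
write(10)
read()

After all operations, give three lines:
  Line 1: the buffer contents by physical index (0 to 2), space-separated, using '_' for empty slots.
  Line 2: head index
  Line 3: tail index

write(48): buf=[48 _ _], head=0, tail=1, size=1
write(71): buf=[48 71 _], head=0, tail=2, size=2
write(30): buf=[48 71 30], head=0, tail=0, size=3
read(): buf=[_ 71 30], head=1, tail=0, size=2
write(10): buf=[10 71 30], head=1, tail=1, size=3
read(): buf=[10 _ 30], head=2, tail=1, size=2

Answer: 10 _ 30
2
1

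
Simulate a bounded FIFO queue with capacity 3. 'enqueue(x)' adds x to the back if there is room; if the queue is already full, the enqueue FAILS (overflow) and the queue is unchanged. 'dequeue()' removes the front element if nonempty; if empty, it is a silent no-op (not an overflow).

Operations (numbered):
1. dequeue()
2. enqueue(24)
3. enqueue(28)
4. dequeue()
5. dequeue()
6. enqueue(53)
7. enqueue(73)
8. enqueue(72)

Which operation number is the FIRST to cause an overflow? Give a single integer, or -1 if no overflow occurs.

1. dequeue(): empty, no-op, size=0
2. enqueue(24): size=1
3. enqueue(28): size=2
4. dequeue(): size=1
5. dequeue(): size=0
6. enqueue(53): size=1
7. enqueue(73): size=2
8. enqueue(72): size=3

Answer: -1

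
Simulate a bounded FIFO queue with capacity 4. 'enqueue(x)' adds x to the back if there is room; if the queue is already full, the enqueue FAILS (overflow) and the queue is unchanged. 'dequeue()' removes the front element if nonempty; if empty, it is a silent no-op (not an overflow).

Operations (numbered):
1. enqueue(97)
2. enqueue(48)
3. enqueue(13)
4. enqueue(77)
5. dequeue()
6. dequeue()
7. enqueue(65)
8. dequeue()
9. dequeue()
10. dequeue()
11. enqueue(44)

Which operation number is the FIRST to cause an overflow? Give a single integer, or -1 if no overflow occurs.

Answer: -1

Derivation:
1. enqueue(97): size=1
2. enqueue(48): size=2
3. enqueue(13): size=3
4. enqueue(77): size=4
5. dequeue(): size=3
6. dequeue(): size=2
7. enqueue(65): size=3
8. dequeue(): size=2
9. dequeue(): size=1
10. dequeue(): size=0
11. enqueue(44): size=1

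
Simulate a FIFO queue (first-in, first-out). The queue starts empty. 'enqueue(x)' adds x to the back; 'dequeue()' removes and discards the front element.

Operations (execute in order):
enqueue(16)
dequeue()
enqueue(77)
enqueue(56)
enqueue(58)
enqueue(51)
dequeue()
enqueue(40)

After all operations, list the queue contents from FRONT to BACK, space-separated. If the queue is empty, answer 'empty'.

enqueue(16): [16]
dequeue(): []
enqueue(77): [77]
enqueue(56): [77, 56]
enqueue(58): [77, 56, 58]
enqueue(51): [77, 56, 58, 51]
dequeue(): [56, 58, 51]
enqueue(40): [56, 58, 51, 40]

Answer: 56 58 51 40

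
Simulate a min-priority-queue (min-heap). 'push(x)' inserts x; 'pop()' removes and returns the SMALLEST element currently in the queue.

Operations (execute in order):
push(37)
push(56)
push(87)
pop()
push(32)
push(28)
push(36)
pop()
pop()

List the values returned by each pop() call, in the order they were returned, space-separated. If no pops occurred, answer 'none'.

Answer: 37 28 32

Derivation:
push(37): heap contents = [37]
push(56): heap contents = [37, 56]
push(87): heap contents = [37, 56, 87]
pop() → 37: heap contents = [56, 87]
push(32): heap contents = [32, 56, 87]
push(28): heap contents = [28, 32, 56, 87]
push(36): heap contents = [28, 32, 36, 56, 87]
pop() → 28: heap contents = [32, 36, 56, 87]
pop() → 32: heap contents = [36, 56, 87]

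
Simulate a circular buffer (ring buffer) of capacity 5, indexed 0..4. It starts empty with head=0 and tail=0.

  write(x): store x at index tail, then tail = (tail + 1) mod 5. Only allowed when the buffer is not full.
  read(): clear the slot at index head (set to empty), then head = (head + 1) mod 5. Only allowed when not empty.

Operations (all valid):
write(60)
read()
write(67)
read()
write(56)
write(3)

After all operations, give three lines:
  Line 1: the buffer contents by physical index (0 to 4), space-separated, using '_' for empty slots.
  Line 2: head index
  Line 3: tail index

Answer: _ _ 56 3 _
2
4

Derivation:
write(60): buf=[60 _ _ _ _], head=0, tail=1, size=1
read(): buf=[_ _ _ _ _], head=1, tail=1, size=0
write(67): buf=[_ 67 _ _ _], head=1, tail=2, size=1
read(): buf=[_ _ _ _ _], head=2, tail=2, size=0
write(56): buf=[_ _ 56 _ _], head=2, tail=3, size=1
write(3): buf=[_ _ 56 3 _], head=2, tail=4, size=2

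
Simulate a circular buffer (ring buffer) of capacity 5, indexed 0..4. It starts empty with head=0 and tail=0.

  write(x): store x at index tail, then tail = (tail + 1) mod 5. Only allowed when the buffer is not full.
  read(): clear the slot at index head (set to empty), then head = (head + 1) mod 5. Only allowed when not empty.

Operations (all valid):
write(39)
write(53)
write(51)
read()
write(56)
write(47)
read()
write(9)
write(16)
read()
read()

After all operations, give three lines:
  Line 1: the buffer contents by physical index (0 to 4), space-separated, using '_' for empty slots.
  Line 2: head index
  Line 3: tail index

Answer: 9 16 _ _ 47
4
2

Derivation:
write(39): buf=[39 _ _ _ _], head=0, tail=1, size=1
write(53): buf=[39 53 _ _ _], head=0, tail=2, size=2
write(51): buf=[39 53 51 _ _], head=0, tail=3, size=3
read(): buf=[_ 53 51 _ _], head=1, tail=3, size=2
write(56): buf=[_ 53 51 56 _], head=1, tail=4, size=3
write(47): buf=[_ 53 51 56 47], head=1, tail=0, size=4
read(): buf=[_ _ 51 56 47], head=2, tail=0, size=3
write(9): buf=[9 _ 51 56 47], head=2, tail=1, size=4
write(16): buf=[9 16 51 56 47], head=2, tail=2, size=5
read(): buf=[9 16 _ 56 47], head=3, tail=2, size=4
read(): buf=[9 16 _ _ 47], head=4, tail=2, size=3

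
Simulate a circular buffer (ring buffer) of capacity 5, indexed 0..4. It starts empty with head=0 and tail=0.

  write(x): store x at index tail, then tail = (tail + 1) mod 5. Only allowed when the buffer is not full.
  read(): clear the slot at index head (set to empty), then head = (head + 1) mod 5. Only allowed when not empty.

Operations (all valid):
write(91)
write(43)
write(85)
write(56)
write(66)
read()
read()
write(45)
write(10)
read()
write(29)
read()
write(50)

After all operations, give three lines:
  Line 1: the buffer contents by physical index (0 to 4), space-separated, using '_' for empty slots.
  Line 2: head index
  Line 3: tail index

write(91): buf=[91 _ _ _ _], head=0, tail=1, size=1
write(43): buf=[91 43 _ _ _], head=0, tail=2, size=2
write(85): buf=[91 43 85 _ _], head=0, tail=3, size=3
write(56): buf=[91 43 85 56 _], head=0, tail=4, size=4
write(66): buf=[91 43 85 56 66], head=0, tail=0, size=5
read(): buf=[_ 43 85 56 66], head=1, tail=0, size=4
read(): buf=[_ _ 85 56 66], head=2, tail=0, size=3
write(45): buf=[45 _ 85 56 66], head=2, tail=1, size=4
write(10): buf=[45 10 85 56 66], head=2, tail=2, size=5
read(): buf=[45 10 _ 56 66], head=3, tail=2, size=4
write(29): buf=[45 10 29 56 66], head=3, tail=3, size=5
read(): buf=[45 10 29 _ 66], head=4, tail=3, size=4
write(50): buf=[45 10 29 50 66], head=4, tail=4, size=5

Answer: 45 10 29 50 66
4
4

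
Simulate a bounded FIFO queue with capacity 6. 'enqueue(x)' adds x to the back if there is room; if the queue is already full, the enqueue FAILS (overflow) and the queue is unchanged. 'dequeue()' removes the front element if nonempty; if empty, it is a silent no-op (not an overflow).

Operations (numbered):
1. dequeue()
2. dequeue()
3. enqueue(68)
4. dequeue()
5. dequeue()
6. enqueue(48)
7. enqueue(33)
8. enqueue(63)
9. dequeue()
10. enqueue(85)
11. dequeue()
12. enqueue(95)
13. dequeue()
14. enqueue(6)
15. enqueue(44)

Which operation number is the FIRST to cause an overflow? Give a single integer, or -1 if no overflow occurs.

1. dequeue(): empty, no-op, size=0
2. dequeue(): empty, no-op, size=0
3. enqueue(68): size=1
4. dequeue(): size=0
5. dequeue(): empty, no-op, size=0
6. enqueue(48): size=1
7. enqueue(33): size=2
8. enqueue(63): size=3
9. dequeue(): size=2
10. enqueue(85): size=3
11. dequeue(): size=2
12. enqueue(95): size=3
13. dequeue(): size=2
14. enqueue(6): size=3
15. enqueue(44): size=4

Answer: -1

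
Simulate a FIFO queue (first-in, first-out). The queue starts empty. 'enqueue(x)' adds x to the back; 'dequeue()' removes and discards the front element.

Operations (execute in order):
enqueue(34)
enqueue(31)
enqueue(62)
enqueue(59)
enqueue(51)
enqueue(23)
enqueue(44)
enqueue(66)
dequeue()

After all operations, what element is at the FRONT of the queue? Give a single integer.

Answer: 31

Derivation:
enqueue(34): queue = [34]
enqueue(31): queue = [34, 31]
enqueue(62): queue = [34, 31, 62]
enqueue(59): queue = [34, 31, 62, 59]
enqueue(51): queue = [34, 31, 62, 59, 51]
enqueue(23): queue = [34, 31, 62, 59, 51, 23]
enqueue(44): queue = [34, 31, 62, 59, 51, 23, 44]
enqueue(66): queue = [34, 31, 62, 59, 51, 23, 44, 66]
dequeue(): queue = [31, 62, 59, 51, 23, 44, 66]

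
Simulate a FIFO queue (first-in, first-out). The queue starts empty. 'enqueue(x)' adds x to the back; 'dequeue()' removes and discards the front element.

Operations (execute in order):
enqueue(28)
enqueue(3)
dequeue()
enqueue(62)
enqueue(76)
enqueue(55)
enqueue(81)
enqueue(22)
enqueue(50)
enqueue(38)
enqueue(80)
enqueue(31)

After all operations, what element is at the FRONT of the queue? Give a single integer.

Answer: 3

Derivation:
enqueue(28): queue = [28]
enqueue(3): queue = [28, 3]
dequeue(): queue = [3]
enqueue(62): queue = [3, 62]
enqueue(76): queue = [3, 62, 76]
enqueue(55): queue = [3, 62, 76, 55]
enqueue(81): queue = [3, 62, 76, 55, 81]
enqueue(22): queue = [3, 62, 76, 55, 81, 22]
enqueue(50): queue = [3, 62, 76, 55, 81, 22, 50]
enqueue(38): queue = [3, 62, 76, 55, 81, 22, 50, 38]
enqueue(80): queue = [3, 62, 76, 55, 81, 22, 50, 38, 80]
enqueue(31): queue = [3, 62, 76, 55, 81, 22, 50, 38, 80, 31]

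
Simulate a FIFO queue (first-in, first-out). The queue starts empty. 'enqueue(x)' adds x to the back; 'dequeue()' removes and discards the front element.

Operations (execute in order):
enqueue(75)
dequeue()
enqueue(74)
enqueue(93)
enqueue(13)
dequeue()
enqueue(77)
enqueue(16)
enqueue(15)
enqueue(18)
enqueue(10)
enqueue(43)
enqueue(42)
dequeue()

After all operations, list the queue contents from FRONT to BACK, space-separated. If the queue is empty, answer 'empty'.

Answer: 13 77 16 15 18 10 43 42

Derivation:
enqueue(75): [75]
dequeue(): []
enqueue(74): [74]
enqueue(93): [74, 93]
enqueue(13): [74, 93, 13]
dequeue(): [93, 13]
enqueue(77): [93, 13, 77]
enqueue(16): [93, 13, 77, 16]
enqueue(15): [93, 13, 77, 16, 15]
enqueue(18): [93, 13, 77, 16, 15, 18]
enqueue(10): [93, 13, 77, 16, 15, 18, 10]
enqueue(43): [93, 13, 77, 16, 15, 18, 10, 43]
enqueue(42): [93, 13, 77, 16, 15, 18, 10, 43, 42]
dequeue(): [13, 77, 16, 15, 18, 10, 43, 42]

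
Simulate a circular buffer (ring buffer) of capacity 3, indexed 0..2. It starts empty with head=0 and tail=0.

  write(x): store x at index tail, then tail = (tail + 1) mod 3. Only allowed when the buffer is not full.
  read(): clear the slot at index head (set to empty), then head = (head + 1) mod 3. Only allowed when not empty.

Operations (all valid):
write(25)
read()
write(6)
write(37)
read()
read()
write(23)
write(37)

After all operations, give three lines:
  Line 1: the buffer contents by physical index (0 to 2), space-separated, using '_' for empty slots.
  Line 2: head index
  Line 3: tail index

Answer: 23 37 _
0
2

Derivation:
write(25): buf=[25 _ _], head=0, tail=1, size=1
read(): buf=[_ _ _], head=1, tail=1, size=0
write(6): buf=[_ 6 _], head=1, tail=2, size=1
write(37): buf=[_ 6 37], head=1, tail=0, size=2
read(): buf=[_ _ 37], head=2, tail=0, size=1
read(): buf=[_ _ _], head=0, tail=0, size=0
write(23): buf=[23 _ _], head=0, tail=1, size=1
write(37): buf=[23 37 _], head=0, tail=2, size=2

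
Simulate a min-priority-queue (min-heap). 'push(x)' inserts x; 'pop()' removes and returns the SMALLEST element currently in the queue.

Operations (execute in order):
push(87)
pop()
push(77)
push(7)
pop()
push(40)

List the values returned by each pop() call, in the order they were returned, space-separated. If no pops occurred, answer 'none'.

push(87): heap contents = [87]
pop() → 87: heap contents = []
push(77): heap contents = [77]
push(7): heap contents = [7, 77]
pop() → 7: heap contents = [77]
push(40): heap contents = [40, 77]

Answer: 87 7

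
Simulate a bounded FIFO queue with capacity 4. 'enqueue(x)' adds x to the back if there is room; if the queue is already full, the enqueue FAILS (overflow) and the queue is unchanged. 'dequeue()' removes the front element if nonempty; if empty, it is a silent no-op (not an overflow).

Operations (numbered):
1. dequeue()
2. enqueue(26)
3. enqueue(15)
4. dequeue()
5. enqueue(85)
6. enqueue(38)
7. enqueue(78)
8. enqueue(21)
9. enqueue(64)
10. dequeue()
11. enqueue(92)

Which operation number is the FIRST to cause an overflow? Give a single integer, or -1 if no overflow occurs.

Answer: 8

Derivation:
1. dequeue(): empty, no-op, size=0
2. enqueue(26): size=1
3. enqueue(15): size=2
4. dequeue(): size=1
5. enqueue(85): size=2
6. enqueue(38): size=3
7. enqueue(78): size=4
8. enqueue(21): size=4=cap → OVERFLOW (fail)
9. enqueue(64): size=4=cap → OVERFLOW (fail)
10. dequeue(): size=3
11. enqueue(92): size=4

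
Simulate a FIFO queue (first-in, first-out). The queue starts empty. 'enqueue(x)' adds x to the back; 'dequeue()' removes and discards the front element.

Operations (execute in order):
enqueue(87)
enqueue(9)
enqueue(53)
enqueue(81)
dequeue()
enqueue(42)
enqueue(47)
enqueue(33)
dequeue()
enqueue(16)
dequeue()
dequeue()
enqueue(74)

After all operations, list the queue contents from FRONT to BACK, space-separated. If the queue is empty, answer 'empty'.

Answer: 42 47 33 16 74

Derivation:
enqueue(87): [87]
enqueue(9): [87, 9]
enqueue(53): [87, 9, 53]
enqueue(81): [87, 9, 53, 81]
dequeue(): [9, 53, 81]
enqueue(42): [9, 53, 81, 42]
enqueue(47): [9, 53, 81, 42, 47]
enqueue(33): [9, 53, 81, 42, 47, 33]
dequeue(): [53, 81, 42, 47, 33]
enqueue(16): [53, 81, 42, 47, 33, 16]
dequeue(): [81, 42, 47, 33, 16]
dequeue(): [42, 47, 33, 16]
enqueue(74): [42, 47, 33, 16, 74]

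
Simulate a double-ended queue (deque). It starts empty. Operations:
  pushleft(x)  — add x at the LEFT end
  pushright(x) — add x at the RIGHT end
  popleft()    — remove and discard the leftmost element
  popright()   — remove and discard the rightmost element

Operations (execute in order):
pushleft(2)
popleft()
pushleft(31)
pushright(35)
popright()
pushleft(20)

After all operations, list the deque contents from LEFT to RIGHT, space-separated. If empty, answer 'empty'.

Answer: 20 31

Derivation:
pushleft(2): [2]
popleft(): []
pushleft(31): [31]
pushright(35): [31, 35]
popright(): [31]
pushleft(20): [20, 31]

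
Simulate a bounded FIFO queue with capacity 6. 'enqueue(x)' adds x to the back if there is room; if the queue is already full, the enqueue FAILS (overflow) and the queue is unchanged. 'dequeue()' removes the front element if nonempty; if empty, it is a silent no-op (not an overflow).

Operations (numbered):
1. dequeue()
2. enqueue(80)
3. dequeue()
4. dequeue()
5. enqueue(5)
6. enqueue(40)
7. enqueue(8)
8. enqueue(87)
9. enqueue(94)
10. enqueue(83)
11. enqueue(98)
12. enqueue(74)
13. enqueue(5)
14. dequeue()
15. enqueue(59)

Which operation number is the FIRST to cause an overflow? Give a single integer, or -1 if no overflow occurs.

1. dequeue(): empty, no-op, size=0
2. enqueue(80): size=1
3. dequeue(): size=0
4. dequeue(): empty, no-op, size=0
5. enqueue(5): size=1
6. enqueue(40): size=2
7. enqueue(8): size=3
8. enqueue(87): size=4
9. enqueue(94): size=5
10. enqueue(83): size=6
11. enqueue(98): size=6=cap → OVERFLOW (fail)
12. enqueue(74): size=6=cap → OVERFLOW (fail)
13. enqueue(5): size=6=cap → OVERFLOW (fail)
14. dequeue(): size=5
15. enqueue(59): size=6

Answer: 11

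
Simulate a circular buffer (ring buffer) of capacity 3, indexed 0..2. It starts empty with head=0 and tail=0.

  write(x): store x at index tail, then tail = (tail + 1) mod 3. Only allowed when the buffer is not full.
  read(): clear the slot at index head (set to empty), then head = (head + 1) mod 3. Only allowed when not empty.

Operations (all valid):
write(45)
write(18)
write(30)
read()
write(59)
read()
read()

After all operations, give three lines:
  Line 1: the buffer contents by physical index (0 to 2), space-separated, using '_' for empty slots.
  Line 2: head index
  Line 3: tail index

Answer: 59 _ _
0
1

Derivation:
write(45): buf=[45 _ _], head=0, tail=1, size=1
write(18): buf=[45 18 _], head=0, tail=2, size=2
write(30): buf=[45 18 30], head=0, tail=0, size=3
read(): buf=[_ 18 30], head=1, tail=0, size=2
write(59): buf=[59 18 30], head=1, tail=1, size=3
read(): buf=[59 _ 30], head=2, tail=1, size=2
read(): buf=[59 _ _], head=0, tail=1, size=1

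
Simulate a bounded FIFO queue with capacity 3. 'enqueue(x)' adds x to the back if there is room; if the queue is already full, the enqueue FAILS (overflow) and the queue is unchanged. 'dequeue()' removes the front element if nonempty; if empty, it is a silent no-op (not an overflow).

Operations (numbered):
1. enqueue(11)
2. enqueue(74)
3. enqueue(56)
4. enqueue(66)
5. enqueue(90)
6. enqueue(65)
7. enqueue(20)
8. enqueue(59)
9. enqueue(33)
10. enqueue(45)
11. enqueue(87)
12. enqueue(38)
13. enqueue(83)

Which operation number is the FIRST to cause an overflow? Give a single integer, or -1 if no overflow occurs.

1. enqueue(11): size=1
2. enqueue(74): size=2
3. enqueue(56): size=3
4. enqueue(66): size=3=cap → OVERFLOW (fail)
5. enqueue(90): size=3=cap → OVERFLOW (fail)
6. enqueue(65): size=3=cap → OVERFLOW (fail)
7. enqueue(20): size=3=cap → OVERFLOW (fail)
8. enqueue(59): size=3=cap → OVERFLOW (fail)
9. enqueue(33): size=3=cap → OVERFLOW (fail)
10. enqueue(45): size=3=cap → OVERFLOW (fail)
11. enqueue(87): size=3=cap → OVERFLOW (fail)
12. enqueue(38): size=3=cap → OVERFLOW (fail)
13. enqueue(83): size=3=cap → OVERFLOW (fail)

Answer: 4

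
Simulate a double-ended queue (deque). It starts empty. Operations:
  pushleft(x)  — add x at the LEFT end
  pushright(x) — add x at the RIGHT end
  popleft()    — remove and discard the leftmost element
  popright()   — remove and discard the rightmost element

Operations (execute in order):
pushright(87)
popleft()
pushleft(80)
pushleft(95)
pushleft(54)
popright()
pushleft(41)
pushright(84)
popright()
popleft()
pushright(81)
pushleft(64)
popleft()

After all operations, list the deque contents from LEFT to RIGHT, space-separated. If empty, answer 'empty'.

pushright(87): [87]
popleft(): []
pushleft(80): [80]
pushleft(95): [95, 80]
pushleft(54): [54, 95, 80]
popright(): [54, 95]
pushleft(41): [41, 54, 95]
pushright(84): [41, 54, 95, 84]
popright(): [41, 54, 95]
popleft(): [54, 95]
pushright(81): [54, 95, 81]
pushleft(64): [64, 54, 95, 81]
popleft(): [54, 95, 81]

Answer: 54 95 81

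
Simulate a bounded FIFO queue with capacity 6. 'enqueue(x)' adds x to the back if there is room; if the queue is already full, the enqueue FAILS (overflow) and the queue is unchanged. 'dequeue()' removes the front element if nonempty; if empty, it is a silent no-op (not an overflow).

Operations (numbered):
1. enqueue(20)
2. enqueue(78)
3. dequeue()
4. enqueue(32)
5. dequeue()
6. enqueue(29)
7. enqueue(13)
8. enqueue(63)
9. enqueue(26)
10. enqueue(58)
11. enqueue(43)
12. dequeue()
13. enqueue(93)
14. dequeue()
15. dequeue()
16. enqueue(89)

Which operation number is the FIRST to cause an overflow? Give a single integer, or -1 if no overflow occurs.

1. enqueue(20): size=1
2. enqueue(78): size=2
3. dequeue(): size=1
4. enqueue(32): size=2
5. dequeue(): size=1
6. enqueue(29): size=2
7. enqueue(13): size=3
8. enqueue(63): size=4
9. enqueue(26): size=5
10. enqueue(58): size=6
11. enqueue(43): size=6=cap → OVERFLOW (fail)
12. dequeue(): size=5
13. enqueue(93): size=6
14. dequeue(): size=5
15. dequeue(): size=4
16. enqueue(89): size=5

Answer: 11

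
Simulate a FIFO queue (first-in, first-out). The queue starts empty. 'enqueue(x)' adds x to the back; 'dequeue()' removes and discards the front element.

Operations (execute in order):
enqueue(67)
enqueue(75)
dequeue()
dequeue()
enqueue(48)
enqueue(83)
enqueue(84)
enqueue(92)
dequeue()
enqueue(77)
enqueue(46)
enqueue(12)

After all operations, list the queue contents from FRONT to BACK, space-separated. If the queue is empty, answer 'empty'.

enqueue(67): [67]
enqueue(75): [67, 75]
dequeue(): [75]
dequeue(): []
enqueue(48): [48]
enqueue(83): [48, 83]
enqueue(84): [48, 83, 84]
enqueue(92): [48, 83, 84, 92]
dequeue(): [83, 84, 92]
enqueue(77): [83, 84, 92, 77]
enqueue(46): [83, 84, 92, 77, 46]
enqueue(12): [83, 84, 92, 77, 46, 12]

Answer: 83 84 92 77 46 12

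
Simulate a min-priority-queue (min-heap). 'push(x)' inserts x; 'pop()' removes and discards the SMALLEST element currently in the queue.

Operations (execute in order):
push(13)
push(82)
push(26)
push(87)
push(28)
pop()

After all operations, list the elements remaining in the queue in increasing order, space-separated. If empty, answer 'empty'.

Answer: 26 28 82 87

Derivation:
push(13): heap contents = [13]
push(82): heap contents = [13, 82]
push(26): heap contents = [13, 26, 82]
push(87): heap contents = [13, 26, 82, 87]
push(28): heap contents = [13, 26, 28, 82, 87]
pop() → 13: heap contents = [26, 28, 82, 87]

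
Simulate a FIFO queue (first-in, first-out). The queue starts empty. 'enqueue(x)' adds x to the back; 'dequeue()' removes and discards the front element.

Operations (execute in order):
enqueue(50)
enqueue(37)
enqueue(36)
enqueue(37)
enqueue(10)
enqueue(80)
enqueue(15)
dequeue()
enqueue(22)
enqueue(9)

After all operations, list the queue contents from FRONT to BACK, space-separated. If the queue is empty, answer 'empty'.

enqueue(50): [50]
enqueue(37): [50, 37]
enqueue(36): [50, 37, 36]
enqueue(37): [50, 37, 36, 37]
enqueue(10): [50, 37, 36, 37, 10]
enqueue(80): [50, 37, 36, 37, 10, 80]
enqueue(15): [50, 37, 36, 37, 10, 80, 15]
dequeue(): [37, 36, 37, 10, 80, 15]
enqueue(22): [37, 36, 37, 10, 80, 15, 22]
enqueue(9): [37, 36, 37, 10, 80, 15, 22, 9]

Answer: 37 36 37 10 80 15 22 9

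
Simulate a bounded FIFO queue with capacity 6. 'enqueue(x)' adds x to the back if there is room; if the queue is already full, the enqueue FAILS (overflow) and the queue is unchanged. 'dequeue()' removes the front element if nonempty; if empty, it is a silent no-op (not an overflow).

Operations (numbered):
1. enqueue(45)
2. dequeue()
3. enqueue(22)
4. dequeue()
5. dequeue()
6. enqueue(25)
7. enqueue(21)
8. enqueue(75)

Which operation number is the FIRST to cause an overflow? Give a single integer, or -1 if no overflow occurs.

1. enqueue(45): size=1
2. dequeue(): size=0
3. enqueue(22): size=1
4. dequeue(): size=0
5. dequeue(): empty, no-op, size=0
6. enqueue(25): size=1
7. enqueue(21): size=2
8. enqueue(75): size=3

Answer: -1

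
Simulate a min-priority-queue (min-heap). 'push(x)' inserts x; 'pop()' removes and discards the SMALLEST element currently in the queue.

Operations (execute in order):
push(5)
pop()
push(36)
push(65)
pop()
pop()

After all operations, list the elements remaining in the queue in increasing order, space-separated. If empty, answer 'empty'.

push(5): heap contents = [5]
pop() → 5: heap contents = []
push(36): heap contents = [36]
push(65): heap contents = [36, 65]
pop() → 36: heap contents = [65]
pop() → 65: heap contents = []

Answer: empty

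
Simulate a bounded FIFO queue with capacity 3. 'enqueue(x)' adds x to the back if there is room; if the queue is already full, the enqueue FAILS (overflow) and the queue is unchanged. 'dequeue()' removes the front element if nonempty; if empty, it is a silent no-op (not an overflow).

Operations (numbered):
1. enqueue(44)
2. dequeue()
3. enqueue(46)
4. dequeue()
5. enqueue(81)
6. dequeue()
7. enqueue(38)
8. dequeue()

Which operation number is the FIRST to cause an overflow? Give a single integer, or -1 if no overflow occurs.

Answer: -1

Derivation:
1. enqueue(44): size=1
2. dequeue(): size=0
3. enqueue(46): size=1
4. dequeue(): size=0
5. enqueue(81): size=1
6. dequeue(): size=0
7. enqueue(38): size=1
8. dequeue(): size=0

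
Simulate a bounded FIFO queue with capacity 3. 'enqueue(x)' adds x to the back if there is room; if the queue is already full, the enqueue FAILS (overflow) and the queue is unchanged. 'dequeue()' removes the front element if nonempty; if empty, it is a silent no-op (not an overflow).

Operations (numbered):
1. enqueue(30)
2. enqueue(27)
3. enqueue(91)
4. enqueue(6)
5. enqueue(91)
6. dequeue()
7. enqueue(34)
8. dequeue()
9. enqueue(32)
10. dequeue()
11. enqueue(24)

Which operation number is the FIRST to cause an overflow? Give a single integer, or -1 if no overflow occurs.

Answer: 4

Derivation:
1. enqueue(30): size=1
2. enqueue(27): size=2
3. enqueue(91): size=3
4. enqueue(6): size=3=cap → OVERFLOW (fail)
5. enqueue(91): size=3=cap → OVERFLOW (fail)
6. dequeue(): size=2
7. enqueue(34): size=3
8. dequeue(): size=2
9. enqueue(32): size=3
10. dequeue(): size=2
11. enqueue(24): size=3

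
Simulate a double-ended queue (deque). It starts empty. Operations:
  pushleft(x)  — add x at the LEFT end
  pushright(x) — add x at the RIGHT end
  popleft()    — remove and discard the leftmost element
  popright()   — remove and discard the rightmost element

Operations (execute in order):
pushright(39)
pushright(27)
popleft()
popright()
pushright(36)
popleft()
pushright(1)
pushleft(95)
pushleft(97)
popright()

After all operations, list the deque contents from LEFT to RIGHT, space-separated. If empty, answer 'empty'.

pushright(39): [39]
pushright(27): [39, 27]
popleft(): [27]
popright(): []
pushright(36): [36]
popleft(): []
pushright(1): [1]
pushleft(95): [95, 1]
pushleft(97): [97, 95, 1]
popright(): [97, 95]

Answer: 97 95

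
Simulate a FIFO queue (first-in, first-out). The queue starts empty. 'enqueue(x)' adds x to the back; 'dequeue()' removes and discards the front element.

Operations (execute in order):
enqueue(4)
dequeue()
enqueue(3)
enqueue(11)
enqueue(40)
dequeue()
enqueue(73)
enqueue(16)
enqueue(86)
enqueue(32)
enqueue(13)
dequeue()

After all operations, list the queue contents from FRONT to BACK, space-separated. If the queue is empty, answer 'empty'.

enqueue(4): [4]
dequeue(): []
enqueue(3): [3]
enqueue(11): [3, 11]
enqueue(40): [3, 11, 40]
dequeue(): [11, 40]
enqueue(73): [11, 40, 73]
enqueue(16): [11, 40, 73, 16]
enqueue(86): [11, 40, 73, 16, 86]
enqueue(32): [11, 40, 73, 16, 86, 32]
enqueue(13): [11, 40, 73, 16, 86, 32, 13]
dequeue(): [40, 73, 16, 86, 32, 13]

Answer: 40 73 16 86 32 13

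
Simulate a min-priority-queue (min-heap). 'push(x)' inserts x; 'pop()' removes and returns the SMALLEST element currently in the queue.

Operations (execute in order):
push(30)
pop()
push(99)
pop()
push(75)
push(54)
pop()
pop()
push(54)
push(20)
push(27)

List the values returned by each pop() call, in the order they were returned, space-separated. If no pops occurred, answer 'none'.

push(30): heap contents = [30]
pop() → 30: heap contents = []
push(99): heap contents = [99]
pop() → 99: heap contents = []
push(75): heap contents = [75]
push(54): heap contents = [54, 75]
pop() → 54: heap contents = [75]
pop() → 75: heap contents = []
push(54): heap contents = [54]
push(20): heap contents = [20, 54]
push(27): heap contents = [20, 27, 54]

Answer: 30 99 54 75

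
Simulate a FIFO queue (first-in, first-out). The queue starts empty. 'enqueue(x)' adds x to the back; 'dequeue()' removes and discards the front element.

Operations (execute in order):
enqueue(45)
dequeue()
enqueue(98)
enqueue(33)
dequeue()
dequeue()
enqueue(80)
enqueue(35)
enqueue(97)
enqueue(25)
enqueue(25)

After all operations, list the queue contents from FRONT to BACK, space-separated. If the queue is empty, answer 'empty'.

enqueue(45): [45]
dequeue(): []
enqueue(98): [98]
enqueue(33): [98, 33]
dequeue(): [33]
dequeue(): []
enqueue(80): [80]
enqueue(35): [80, 35]
enqueue(97): [80, 35, 97]
enqueue(25): [80, 35, 97, 25]
enqueue(25): [80, 35, 97, 25, 25]

Answer: 80 35 97 25 25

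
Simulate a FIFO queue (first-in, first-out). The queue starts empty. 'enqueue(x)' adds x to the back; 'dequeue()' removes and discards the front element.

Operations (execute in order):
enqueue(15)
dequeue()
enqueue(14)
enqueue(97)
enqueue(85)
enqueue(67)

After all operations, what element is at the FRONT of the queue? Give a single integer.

Answer: 14

Derivation:
enqueue(15): queue = [15]
dequeue(): queue = []
enqueue(14): queue = [14]
enqueue(97): queue = [14, 97]
enqueue(85): queue = [14, 97, 85]
enqueue(67): queue = [14, 97, 85, 67]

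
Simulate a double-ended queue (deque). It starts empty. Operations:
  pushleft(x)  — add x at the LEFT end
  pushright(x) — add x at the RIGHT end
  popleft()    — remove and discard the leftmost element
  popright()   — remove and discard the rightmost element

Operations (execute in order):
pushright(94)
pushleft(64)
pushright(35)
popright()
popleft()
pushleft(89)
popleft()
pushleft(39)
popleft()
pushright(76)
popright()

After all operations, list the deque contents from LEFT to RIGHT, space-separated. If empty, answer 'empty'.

Answer: 94

Derivation:
pushright(94): [94]
pushleft(64): [64, 94]
pushright(35): [64, 94, 35]
popright(): [64, 94]
popleft(): [94]
pushleft(89): [89, 94]
popleft(): [94]
pushleft(39): [39, 94]
popleft(): [94]
pushright(76): [94, 76]
popright(): [94]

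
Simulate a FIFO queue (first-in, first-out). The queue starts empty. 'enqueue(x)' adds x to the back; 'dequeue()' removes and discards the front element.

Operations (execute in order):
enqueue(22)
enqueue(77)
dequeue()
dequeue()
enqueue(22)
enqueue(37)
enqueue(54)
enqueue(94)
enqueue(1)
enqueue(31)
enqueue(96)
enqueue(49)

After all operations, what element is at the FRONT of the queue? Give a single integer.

Answer: 22

Derivation:
enqueue(22): queue = [22]
enqueue(77): queue = [22, 77]
dequeue(): queue = [77]
dequeue(): queue = []
enqueue(22): queue = [22]
enqueue(37): queue = [22, 37]
enqueue(54): queue = [22, 37, 54]
enqueue(94): queue = [22, 37, 54, 94]
enqueue(1): queue = [22, 37, 54, 94, 1]
enqueue(31): queue = [22, 37, 54, 94, 1, 31]
enqueue(96): queue = [22, 37, 54, 94, 1, 31, 96]
enqueue(49): queue = [22, 37, 54, 94, 1, 31, 96, 49]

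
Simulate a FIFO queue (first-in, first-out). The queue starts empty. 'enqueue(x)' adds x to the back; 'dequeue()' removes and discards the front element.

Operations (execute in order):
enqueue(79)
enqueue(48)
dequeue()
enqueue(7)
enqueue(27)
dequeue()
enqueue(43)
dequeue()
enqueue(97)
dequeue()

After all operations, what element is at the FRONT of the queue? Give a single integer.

enqueue(79): queue = [79]
enqueue(48): queue = [79, 48]
dequeue(): queue = [48]
enqueue(7): queue = [48, 7]
enqueue(27): queue = [48, 7, 27]
dequeue(): queue = [7, 27]
enqueue(43): queue = [7, 27, 43]
dequeue(): queue = [27, 43]
enqueue(97): queue = [27, 43, 97]
dequeue(): queue = [43, 97]

Answer: 43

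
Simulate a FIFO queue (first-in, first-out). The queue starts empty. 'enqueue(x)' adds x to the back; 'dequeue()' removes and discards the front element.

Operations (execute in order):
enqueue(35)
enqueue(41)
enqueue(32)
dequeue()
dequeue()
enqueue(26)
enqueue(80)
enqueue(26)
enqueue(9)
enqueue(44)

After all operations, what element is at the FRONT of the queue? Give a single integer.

Answer: 32

Derivation:
enqueue(35): queue = [35]
enqueue(41): queue = [35, 41]
enqueue(32): queue = [35, 41, 32]
dequeue(): queue = [41, 32]
dequeue(): queue = [32]
enqueue(26): queue = [32, 26]
enqueue(80): queue = [32, 26, 80]
enqueue(26): queue = [32, 26, 80, 26]
enqueue(9): queue = [32, 26, 80, 26, 9]
enqueue(44): queue = [32, 26, 80, 26, 9, 44]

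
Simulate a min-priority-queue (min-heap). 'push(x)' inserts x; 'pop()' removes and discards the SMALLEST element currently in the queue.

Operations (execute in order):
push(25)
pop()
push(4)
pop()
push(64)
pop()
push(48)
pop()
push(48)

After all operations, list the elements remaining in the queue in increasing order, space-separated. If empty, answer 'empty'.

Answer: 48

Derivation:
push(25): heap contents = [25]
pop() → 25: heap contents = []
push(4): heap contents = [4]
pop() → 4: heap contents = []
push(64): heap contents = [64]
pop() → 64: heap contents = []
push(48): heap contents = [48]
pop() → 48: heap contents = []
push(48): heap contents = [48]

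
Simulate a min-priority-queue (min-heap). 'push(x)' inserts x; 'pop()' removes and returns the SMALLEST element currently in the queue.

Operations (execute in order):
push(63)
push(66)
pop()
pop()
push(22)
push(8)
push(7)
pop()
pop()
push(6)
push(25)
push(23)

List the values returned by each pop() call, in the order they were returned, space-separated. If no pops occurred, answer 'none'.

push(63): heap contents = [63]
push(66): heap contents = [63, 66]
pop() → 63: heap contents = [66]
pop() → 66: heap contents = []
push(22): heap contents = [22]
push(8): heap contents = [8, 22]
push(7): heap contents = [7, 8, 22]
pop() → 7: heap contents = [8, 22]
pop() → 8: heap contents = [22]
push(6): heap contents = [6, 22]
push(25): heap contents = [6, 22, 25]
push(23): heap contents = [6, 22, 23, 25]

Answer: 63 66 7 8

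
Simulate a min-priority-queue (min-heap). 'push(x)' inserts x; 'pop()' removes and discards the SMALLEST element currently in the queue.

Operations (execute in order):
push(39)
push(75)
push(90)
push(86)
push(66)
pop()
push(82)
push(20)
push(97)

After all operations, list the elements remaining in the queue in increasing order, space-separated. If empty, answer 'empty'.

push(39): heap contents = [39]
push(75): heap contents = [39, 75]
push(90): heap contents = [39, 75, 90]
push(86): heap contents = [39, 75, 86, 90]
push(66): heap contents = [39, 66, 75, 86, 90]
pop() → 39: heap contents = [66, 75, 86, 90]
push(82): heap contents = [66, 75, 82, 86, 90]
push(20): heap contents = [20, 66, 75, 82, 86, 90]
push(97): heap contents = [20, 66, 75, 82, 86, 90, 97]

Answer: 20 66 75 82 86 90 97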